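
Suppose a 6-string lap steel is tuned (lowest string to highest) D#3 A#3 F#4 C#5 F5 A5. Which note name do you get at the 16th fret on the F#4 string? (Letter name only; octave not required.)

The open F#4 string plus 16 semitones: F#–G–G#–A–…–G#–A–A#.
(Equivalently spelled Bb.)

A#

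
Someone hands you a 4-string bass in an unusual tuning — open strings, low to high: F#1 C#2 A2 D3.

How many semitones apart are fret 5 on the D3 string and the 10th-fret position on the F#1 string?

15 semitones

D3 at fret 5 → G3 (MIDI 55); F#1 at fret 10 → E2 (MIDI 40).
55 − 40 = 15, so the two pitches are 15 semitones apart, with G3 the higher.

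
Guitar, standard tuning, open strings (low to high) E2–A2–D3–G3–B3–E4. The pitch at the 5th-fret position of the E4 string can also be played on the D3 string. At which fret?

Fret 5 on E4 is MIDI 64 + 5 = 69 (A4). On the D3 string (open MIDI 50), that pitch is 69 − 50 = fret 19.

19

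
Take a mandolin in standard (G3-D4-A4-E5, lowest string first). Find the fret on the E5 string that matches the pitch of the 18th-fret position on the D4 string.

4

D4 at fret 18 is D4 + 18 semitones = G#5.
The open E5 string is 14 semitones above the open D4, so the same pitch on the E5 string lies at fret 18 − 14 = 4.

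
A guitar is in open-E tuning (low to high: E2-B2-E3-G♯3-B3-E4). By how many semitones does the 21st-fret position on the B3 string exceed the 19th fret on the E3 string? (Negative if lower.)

9 semitones

B3 at fret 21 → G♯5 (MIDI 80); E3 at fret 19 → B4 (MIDI 71).
80 − 71 = 9, so the two pitches are 9 semitones apart.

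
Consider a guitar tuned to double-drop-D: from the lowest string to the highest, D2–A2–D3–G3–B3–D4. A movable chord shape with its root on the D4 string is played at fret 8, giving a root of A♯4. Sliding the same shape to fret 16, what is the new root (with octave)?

F♯5

Moving from fret 8 to fret 16 shifts the root by 8 semitones.
A♯4 up 8 semitones is F♯5.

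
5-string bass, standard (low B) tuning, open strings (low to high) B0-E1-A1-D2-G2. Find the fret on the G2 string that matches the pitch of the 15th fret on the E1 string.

E1 at fret 15 is E1 + 15 semitones = G2.
The open G2 string is 15 semitones above the open E1, so the same pitch on the G2 string lies at fret 15 − 15 = 0.

0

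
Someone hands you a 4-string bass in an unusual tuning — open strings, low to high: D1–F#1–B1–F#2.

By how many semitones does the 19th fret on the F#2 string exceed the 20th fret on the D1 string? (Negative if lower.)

F#2 at fret 19 → C#4 (MIDI 61); D1 at fret 20 → A#2 (MIDI 46).
61 − 46 = 15, so the two pitches are 15 semitones apart.

15 semitones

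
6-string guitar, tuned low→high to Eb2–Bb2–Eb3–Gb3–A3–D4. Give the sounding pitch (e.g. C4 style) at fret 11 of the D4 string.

Each fret is one semitone, so D4 + 11 = Db5.

Db5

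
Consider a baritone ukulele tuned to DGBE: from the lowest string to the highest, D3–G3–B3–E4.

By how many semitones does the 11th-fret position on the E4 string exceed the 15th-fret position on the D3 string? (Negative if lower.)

10 semitones

E4 at fret 11 → D♯5 (MIDI 75); D3 at fret 15 → F4 (MIDI 65).
75 − 65 = 10, so the two pitches are 10 semitones apart.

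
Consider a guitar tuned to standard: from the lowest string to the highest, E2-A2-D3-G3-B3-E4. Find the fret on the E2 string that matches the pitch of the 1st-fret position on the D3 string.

Fret 1 on D3 is MIDI 50 + 1 = 51 (D#3). On the E2 string (open MIDI 40), that pitch is 51 − 40 = fret 11.

11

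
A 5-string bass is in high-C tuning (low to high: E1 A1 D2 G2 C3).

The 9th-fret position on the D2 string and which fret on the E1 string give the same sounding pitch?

D2 at fret 9 is D2 + 9 semitones = B2.
The open E1 string is 10 semitones below the open D2, so the same pitch on the E1 string lies at fret 9 + 10 = 19.

19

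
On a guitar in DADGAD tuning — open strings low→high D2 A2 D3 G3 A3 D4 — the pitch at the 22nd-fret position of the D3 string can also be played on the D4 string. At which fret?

Fret 22 on D3 is MIDI 50 + 22 = 72 (C5). On the D4 string (open MIDI 62), that pitch is 72 − 62 = fret 10.

10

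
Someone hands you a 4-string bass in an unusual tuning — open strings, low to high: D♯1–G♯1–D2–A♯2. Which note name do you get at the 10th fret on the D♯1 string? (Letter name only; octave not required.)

C♯

Each fret is one semitone, so D♯1 + 10 = C♯.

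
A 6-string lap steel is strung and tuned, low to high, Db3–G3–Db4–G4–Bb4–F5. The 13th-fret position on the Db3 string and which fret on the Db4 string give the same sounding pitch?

1

Db3 at fret 13 is Db3 + 13 semitones = D4.
The open Db4 string is 12 semitones above the open Db3, so the same pitch on the Db4 string lies at fret 13 − 12 = 1.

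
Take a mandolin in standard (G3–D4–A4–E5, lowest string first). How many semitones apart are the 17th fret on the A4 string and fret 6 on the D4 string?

A4 at fret 17 → D6 (MIDI 86); D4 at fret 6 → G♯4 (MIDI 68).
86 − 68 = 18, so the two pitches are 18 semitones apart, with D6 the higher.

18 semitones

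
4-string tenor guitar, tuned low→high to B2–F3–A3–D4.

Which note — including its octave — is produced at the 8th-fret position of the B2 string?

G3

The open B2 string plus 8 semitones: B–C–Db–D–Eb–E–F–Gb–G.
The walk passes from B into C once, so the octave number goes from 2 to 3.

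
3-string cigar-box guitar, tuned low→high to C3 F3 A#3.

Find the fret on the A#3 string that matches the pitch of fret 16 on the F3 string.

F3 at fret 16 is F3 + 16 semitones = A4.
The open A#3 string is 5 semitones above the open F3, so the same pitch on the A#3 string lies at fret 16 − 5 = 11.

11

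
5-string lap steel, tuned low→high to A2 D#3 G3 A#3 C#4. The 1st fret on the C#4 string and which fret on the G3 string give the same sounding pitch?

C#4 at fret 1 is C#4 + 1 semitone = D4.
The open G3 string is 6 semitones below the open C#4, so the same pitch on the G3 string lies at fret 1 + 6 = 7.

7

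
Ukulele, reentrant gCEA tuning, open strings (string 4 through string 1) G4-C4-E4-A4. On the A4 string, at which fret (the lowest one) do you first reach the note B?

From A4, count semitones up the chromatic scale until reaching B: A–A#–B — 2 steps.

2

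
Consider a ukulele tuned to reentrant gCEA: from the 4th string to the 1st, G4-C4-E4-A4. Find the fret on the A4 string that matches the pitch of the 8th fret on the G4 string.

6

G4 at fret 8 is G4 + 8 semitones = D♯5.
The open A4 string is 2 semitones above the open G4, so the same pitch on the A4 string lies at fret 8 − 2 = 6.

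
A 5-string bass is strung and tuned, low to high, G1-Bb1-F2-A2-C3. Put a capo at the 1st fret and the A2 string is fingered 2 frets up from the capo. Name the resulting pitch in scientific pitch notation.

The capo raises the open A2 by 1 semitone to Bb2; fretting 2 more gives A2 + 1 + 2 = A2 + 3 semitones = C3.

C3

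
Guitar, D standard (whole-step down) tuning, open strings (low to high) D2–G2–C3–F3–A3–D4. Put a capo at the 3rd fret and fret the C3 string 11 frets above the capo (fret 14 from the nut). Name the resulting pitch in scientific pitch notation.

The capo raises the open C3 by 3 semitones to D#3; fretting 11 more gives C3 + 3 + 11 = C3 + 14 semitones = D4.

D4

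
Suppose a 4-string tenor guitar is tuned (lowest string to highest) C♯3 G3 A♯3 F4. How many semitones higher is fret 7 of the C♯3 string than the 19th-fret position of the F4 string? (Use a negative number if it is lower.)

-28 semitones

C♯3 at fret 7 → G♯3 (MIDI 56); F4 at fret 19 → C6 (MIDI 84).
56 − 84 = -28, so the two pitches are 28 semitones apart.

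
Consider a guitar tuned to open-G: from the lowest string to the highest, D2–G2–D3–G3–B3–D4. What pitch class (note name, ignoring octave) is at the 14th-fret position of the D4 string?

E

The open D4 string plus 14 semitones: D–D#–E–F–…–D–D#–E.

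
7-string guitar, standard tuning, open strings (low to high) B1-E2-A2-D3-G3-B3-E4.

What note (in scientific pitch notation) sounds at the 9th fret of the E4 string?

Each fret is one semitone, so E4 + 9 = C#5.
(Equivalently spelled Db5.)

C#5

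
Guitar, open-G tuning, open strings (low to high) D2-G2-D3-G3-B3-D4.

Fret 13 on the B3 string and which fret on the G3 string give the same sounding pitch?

17

Fret 13 on B3 is MIDI 59 + 13 = 72 (C5). On the G3 string (open MIDI 55), that pitch is 72 − 55 = fret 17.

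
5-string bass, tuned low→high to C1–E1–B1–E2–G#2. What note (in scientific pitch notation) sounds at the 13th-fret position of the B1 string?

Each fret is one semitone, so B1 + 13 = C3.

C3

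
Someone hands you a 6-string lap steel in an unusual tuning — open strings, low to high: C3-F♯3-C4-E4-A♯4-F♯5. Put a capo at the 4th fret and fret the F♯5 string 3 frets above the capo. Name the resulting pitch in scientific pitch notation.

C♯6

The capo raises the open F♯5 by 4 semitones to A♯5; fretting 3 more gives F♯5 + 4 + 3 = F♯5 + 7 semitones = C♯6.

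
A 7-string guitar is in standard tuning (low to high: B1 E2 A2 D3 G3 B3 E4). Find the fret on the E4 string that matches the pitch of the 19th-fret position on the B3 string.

14

Fret 19 on B3 is MIDI 59 + 19 = 78 (F#5). On the E4 string (open MIDI 64), that pitch is 78 − 64 = fret 14.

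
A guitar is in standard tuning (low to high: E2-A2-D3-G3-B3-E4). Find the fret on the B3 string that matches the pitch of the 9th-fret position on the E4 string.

14

E4 at fret 9 is E4 + 9 semitones = C#5.
The open B3 string is 5 semitones below the open E4, so the same pitch on the B3 string lies at fret 9 + 5 = 14.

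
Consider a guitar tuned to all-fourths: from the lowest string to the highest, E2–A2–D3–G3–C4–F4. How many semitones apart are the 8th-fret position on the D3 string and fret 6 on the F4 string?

13 semitones

D3 at fret 8 → A#3 (MIDI 58); F4 at fret 6 → B4 (MIDI 71).
58 − 71 = -13, so the two pitches are 13 semitones apart, with B4 the higher.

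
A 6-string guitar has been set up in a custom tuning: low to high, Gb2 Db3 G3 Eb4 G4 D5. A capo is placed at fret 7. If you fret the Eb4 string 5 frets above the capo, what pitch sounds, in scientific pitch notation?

The capo raises the open Eb4 by 7 semitones to Bb4; fretting 5 more gives Eb4 + 7 + 5 = Eb4 + 12 semitones = Eb5.

Eb5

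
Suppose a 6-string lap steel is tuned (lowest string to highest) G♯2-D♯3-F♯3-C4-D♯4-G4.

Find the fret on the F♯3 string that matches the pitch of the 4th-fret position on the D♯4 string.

13

D♯4 at fret 4 is D♯4 + 4 semitones = G4.
The open F♯3 string is 9 semitones below the open D♯4, so the same pitch on the F♯3 string lies at fret 4 + 9 = 13.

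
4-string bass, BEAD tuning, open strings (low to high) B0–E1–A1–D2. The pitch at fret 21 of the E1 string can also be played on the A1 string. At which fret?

E1 at fret 21 is E1 + 21 semitones = C♯3.
The open A1 string is 5 semitones above the open E1, so the same pitch on the A1 string lies at fret 21 − 5 = 16.

16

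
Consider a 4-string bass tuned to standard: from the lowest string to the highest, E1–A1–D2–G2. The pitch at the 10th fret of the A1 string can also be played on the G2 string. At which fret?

A1 at fret 10 is A1 + 10 semitones = G2.
The open G2 string is 10 semitones above the open A1, so the same pitch on the G2 string lies at fret 10 − 10 = 0.

0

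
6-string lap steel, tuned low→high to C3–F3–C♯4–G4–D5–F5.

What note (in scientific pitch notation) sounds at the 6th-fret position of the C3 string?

F♯3

Each fret is one semitone, so C3 + 6 = F♯3.
(Equivalently spelled G♭3.)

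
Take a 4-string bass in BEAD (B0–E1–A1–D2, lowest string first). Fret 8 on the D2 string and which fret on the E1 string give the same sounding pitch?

18

D2 at fret 8 is D2 + 8 semitones = A#2.
The open E1 string is 10 semitones below the open D2, so the same pitch on the E1 string lies at fret 8 + 10 = 18.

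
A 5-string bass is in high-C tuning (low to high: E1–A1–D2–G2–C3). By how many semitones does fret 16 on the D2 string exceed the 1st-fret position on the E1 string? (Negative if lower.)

25 semitones

D2 at fret 16 → F#3 (MIDI 54); E1 at fret 1 → F1 (MIDI 29).
54 − 29 = 25, so the two pitches are 25 semitones apart.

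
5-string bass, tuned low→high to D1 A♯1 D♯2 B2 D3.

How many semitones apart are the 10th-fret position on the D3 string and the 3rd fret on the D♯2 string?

D3 at fret 10 → C4 (MIDI 60); D♯2 at fret 3 → F♯2 (MIDI 42).
60 − 42 = 18, so the two pitches are 18 semitones apart, with C4 the higher.

18 semitones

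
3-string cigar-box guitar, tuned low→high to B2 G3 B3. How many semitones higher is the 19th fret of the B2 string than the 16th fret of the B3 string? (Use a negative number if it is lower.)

B2 at fret 19 → Gb4 (MIDI 66); B3 at fret 16 → Eb5 (MIDI 75).
66 − 75 = -9, so the two pitches are 9 semitones apart.

-9 semitones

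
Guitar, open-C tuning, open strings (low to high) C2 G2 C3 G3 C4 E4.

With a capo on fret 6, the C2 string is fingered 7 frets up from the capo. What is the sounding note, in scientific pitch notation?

The capo raises the open C2 by 6 semitones to F#2; fretting 7 more gives C2 + 6 + 7 = C2 + 13 semitones = C#3.
(Also written Db.)

C#3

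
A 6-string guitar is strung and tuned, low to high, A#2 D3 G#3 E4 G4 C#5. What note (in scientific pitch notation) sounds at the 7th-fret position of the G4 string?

D5

Each fret is one semitone, so G4 + 7 = D5.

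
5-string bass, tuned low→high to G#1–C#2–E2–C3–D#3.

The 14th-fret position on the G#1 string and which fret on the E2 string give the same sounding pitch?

Fret 14 on G#1 is MIDI 32 + 14 = 46 (A#2). On the E2 string (open MIDI 40), that pitch is 46 − 40 = fret 6.

6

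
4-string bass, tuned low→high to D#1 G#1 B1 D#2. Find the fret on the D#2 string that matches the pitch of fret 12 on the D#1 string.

0

D#1 at fret 12 is D#1 + 12 semitones = D#2.
The open D#2 string is 12 semitones above the open D#1, so the same pitch on the D#2 string lies at fret 12 − 12 = 0.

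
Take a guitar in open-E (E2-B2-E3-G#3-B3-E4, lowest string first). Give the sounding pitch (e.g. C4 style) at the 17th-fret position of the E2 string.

A3

E2 is MIDI 40. Adding 17 gives 57, which is A3.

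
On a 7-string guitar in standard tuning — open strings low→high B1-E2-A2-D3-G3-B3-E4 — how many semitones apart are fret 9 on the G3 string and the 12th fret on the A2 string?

7 semitones

G3 at fret 9 → E4 (MIDI 64); A2 at fret 12 → A3 (MIDI 57).
64 − 57 = 7, so the two pitches are 7 semitones apart, with E4 the higher.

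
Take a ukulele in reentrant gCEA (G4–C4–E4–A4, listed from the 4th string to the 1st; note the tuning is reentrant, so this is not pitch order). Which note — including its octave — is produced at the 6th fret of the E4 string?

A#4

The open E4 string plus 6 semitones: E–F–F#–G–G#–A–A#.
No B→C boundary is crossed, so the octave stays at 4.
(Equivalently spelled Bb4.)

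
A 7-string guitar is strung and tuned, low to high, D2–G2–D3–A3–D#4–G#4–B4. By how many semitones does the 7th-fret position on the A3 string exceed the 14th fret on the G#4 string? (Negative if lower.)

A3 at fret 7 → E4 (MIDI 64); G#4 at fret 14 → A#5 (MIDI 82).
64 − 82 = -18, so the two pitches are 18 semitones apart.

-18 semitones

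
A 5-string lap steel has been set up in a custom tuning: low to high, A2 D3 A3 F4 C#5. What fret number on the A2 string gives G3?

10

G3 is 10 semitones above the open A2 (A–A#–B–C–…–F–F#–G), so it sits at fret 10.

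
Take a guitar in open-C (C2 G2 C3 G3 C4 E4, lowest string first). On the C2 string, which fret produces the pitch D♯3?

15

D♯3 is 15 semitones above the open C2 (C–C#–D–D#–…–C#–D–D#), so it sits at fret 15.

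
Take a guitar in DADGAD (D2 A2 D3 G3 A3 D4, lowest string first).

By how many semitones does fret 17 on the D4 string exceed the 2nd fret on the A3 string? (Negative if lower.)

D4 at fret 17 → G5 (MIDI 79); A3 at fret 2 → B3 (MIDI 59).
79 − 59 = 20, so the two pitches are 20 semitones apart.

20 semitones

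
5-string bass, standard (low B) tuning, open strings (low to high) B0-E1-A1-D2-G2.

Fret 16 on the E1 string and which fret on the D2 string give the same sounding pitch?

Fret 16 on E1 is MIDI 28 + 16 = 44 (G#2). On the D2 string (open MIDI 38), that pitch is 44 − 38 = fret 6.

6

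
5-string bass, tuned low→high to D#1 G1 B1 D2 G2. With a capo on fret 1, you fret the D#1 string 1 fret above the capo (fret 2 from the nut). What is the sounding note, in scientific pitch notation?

F1

The capo raises the open D#1 by 1 semitone to E1; fretting 1 more gives D#1 + 1 + 1 = D#1 + 2 semitones = F1.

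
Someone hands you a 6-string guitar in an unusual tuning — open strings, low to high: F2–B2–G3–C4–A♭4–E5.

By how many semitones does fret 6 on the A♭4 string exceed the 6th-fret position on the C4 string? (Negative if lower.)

8 semitones

A♭4 at fret 6 → D5 (MIDI 74); C4 at fret 6 → G♭4 (MIDI 66).
74 − 66 = 8, so the two pitches are 8 semitones apart.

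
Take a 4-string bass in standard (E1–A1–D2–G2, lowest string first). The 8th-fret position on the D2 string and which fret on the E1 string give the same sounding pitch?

18

Fret 8 on D2 is MIDI 38 + 8 = 46 (A#2). On the E1 string (open MIDI 28), that pitch is 46 − 28 = fret 18.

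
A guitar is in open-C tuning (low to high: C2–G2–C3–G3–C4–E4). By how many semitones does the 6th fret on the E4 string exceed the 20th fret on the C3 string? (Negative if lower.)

2 semitones

E4 at fret 6 → A#4 (MIDI 70); C3 at fret 20 → G#4 (MIDI 68).
70 − 68 = 2, so the two pitches are 2 semitones apart.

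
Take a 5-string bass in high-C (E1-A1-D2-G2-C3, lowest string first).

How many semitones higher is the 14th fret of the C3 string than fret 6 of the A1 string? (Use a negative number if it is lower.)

23 semitones

C3 at fret 14 → D4 (MIDI 62); A1 at fret 6 → D#2 (MIDI 39).
62 − 39 = 23, so the two pitches are 23 semitones apart.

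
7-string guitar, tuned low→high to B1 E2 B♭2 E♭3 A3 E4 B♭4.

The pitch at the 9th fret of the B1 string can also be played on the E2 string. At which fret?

4

Fret 9 on B1 is MIDI 35 + 9 = 44 (A♭2). On the E2 string (open MIDI 40), that pitch is 44 − 40 = fret 4.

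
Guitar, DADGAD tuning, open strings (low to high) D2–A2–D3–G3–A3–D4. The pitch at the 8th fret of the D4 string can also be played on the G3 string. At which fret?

15

D4 at fret 8 is D4 + 8 semitones = A♯4.
The open G3 string is 7 semitones below the open D4, so the same pitch on the G3 string lies at fret 8 + 7 = 15.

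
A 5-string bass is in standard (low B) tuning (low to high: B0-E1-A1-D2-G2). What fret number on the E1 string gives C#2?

9

C#2 is 9 semitones above the open E1 (E–F–F#–G–G#–A–A#–B–C–C#), so it sits at fret 9.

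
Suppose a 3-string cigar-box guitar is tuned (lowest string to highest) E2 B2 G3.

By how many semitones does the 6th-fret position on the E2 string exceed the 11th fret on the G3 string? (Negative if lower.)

E2 at fret 6 → Bb2 (MIDI 46); G3 at fret 11 → Gb4 (MIDI 66).
46 − 66 = -20, so the two pitches are 20 semitones apart.

-20 semitones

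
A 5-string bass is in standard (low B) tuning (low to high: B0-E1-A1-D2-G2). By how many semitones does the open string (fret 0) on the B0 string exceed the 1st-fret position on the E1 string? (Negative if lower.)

-6 semitones

B0 at fret 0 → B0 (MIDI 23); E1 at fret 1 → F1 (MIDI 29).
23 − 29 = -6, so the two pitches are 6 semitones apart.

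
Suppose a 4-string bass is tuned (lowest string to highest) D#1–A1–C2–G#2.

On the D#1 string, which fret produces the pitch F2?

14

F2 is 14 semitones above the open D#1 (D#–E–F–F#–…–D#–E–F), so it sits at fret 14.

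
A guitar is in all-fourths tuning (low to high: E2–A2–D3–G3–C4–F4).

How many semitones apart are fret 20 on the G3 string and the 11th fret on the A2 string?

G3 at fret 20 → D♯5 (MIDI 75); A2 at fret 11 → G♯3 (MIDI 56).
75 − 56 = 19, so the two pitches are 19 semitones apart, with D♯5 the higher.

19 semitones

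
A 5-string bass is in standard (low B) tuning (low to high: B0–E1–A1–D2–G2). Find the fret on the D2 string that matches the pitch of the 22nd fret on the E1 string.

12

E1 at fret 22 is E1 + 22 semitones = D3.
The open D2 string is 10 semitones above the open E1, so the same pitch on the D2 string lies at fret 22 − 10 = 12.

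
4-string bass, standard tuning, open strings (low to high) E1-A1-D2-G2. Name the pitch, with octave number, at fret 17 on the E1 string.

Each fret is one semitone, so E1 + 17 = A2.

A2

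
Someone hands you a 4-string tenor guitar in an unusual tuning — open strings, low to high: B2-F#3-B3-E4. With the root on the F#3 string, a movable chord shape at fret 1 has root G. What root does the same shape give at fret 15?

Moving from fret 1 to fret 15 shifts the root by 14 semitones.
G up 14 semitones is A.

A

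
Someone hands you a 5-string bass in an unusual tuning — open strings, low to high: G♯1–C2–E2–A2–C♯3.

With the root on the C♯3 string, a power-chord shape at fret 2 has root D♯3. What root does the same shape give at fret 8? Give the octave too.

A3

Moving from fret 2 to fret 8 shifts the root by 6 semitones.
D♯3 up 6 semitones is A3.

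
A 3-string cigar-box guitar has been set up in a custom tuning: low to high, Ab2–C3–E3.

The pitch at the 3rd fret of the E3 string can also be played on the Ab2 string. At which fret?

E3 at fret 3 is E3 + 3 semitones = G3.
The open Ab2 string is 8 semitones below the open E3, so the same pitch on the Ab2 string lies at fret 3 + 8 = 11.

11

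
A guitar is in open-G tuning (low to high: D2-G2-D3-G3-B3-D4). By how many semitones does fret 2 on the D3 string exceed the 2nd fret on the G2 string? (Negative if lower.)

7 semitones

D3 at fret 2 → E3 (MIDI 52); G2 at fret 2 → A2 (MIDI 45).
52 − 45 = 7, so the two pitches are 7 semitones apart.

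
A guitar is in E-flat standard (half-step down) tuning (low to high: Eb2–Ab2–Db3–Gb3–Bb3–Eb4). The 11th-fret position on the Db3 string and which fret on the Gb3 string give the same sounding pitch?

6

Db3 at fret 11 is Db3 + 11 semitones = C4.
The open Gb3 string is 5 semitones above the open Db3, so the same pitch on the Gb3 string lies at fret 11 − 5 = 6.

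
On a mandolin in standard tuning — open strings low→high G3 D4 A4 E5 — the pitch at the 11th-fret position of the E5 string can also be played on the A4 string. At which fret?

Fret 11 on E5 is MIDI 76 + 11 = 87 (D♯6). On the A4 string (open MIDI 69), that pitch is 87 − 69 = fret 18.

18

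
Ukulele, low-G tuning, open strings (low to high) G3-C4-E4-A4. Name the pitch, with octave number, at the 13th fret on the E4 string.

F5

The open E4 string plus 13 semitones: E–F–F#–G–…–D#–E–F.
The walk passes from B into C once, so the octave number goes from 4 to 5.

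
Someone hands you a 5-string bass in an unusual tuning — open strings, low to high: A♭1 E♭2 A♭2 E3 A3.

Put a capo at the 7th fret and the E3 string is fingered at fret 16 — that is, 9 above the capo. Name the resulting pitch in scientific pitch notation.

The capo raises the open E3 by 7 semitones to B3; fretting 9 more gives E3 + 7 + 9 = E3 + 16 semitones = A♭4.
(Also written G♯.)

A♭4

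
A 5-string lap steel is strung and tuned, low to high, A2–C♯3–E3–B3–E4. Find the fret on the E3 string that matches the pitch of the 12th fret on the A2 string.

Fret 12 on A2 is MIDI 45 + 12 = 57 (A3). On the E3 string (open MIDI 52), that pitch is 57 − 52 = fret 5.

5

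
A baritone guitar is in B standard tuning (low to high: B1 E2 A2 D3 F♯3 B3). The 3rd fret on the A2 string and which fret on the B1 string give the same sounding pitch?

13

A2 at fret 3 is A2 + 3 semitones = C3.
The open B1 string is 10 semitones below the open A2, so the same pitch on the B1 string lies at fret 3 + 10 = 13.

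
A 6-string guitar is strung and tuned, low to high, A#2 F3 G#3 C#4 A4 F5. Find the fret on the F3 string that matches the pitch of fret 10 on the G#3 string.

G#3 at fret 10 is G#3 + 10 semitones = F#4.
The open F3 string is 3 semitones below the open G#3, so the same pitch on the F3 string lies at fret 10 + 3 = 13.

13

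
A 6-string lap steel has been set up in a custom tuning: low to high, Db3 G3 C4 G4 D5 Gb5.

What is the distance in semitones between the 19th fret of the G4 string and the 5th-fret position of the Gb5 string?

G4 at fret 19 → D6 (MIDI 86); Gb5 at fret 5 → B5 (MIDI 83).
86 − 83 = 3, so the two pitches are 3 semitones apart, with D6 the higher.

3 semitones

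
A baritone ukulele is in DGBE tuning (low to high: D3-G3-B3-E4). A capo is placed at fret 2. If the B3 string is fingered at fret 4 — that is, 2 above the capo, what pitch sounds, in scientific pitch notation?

The capo raises the open B3 by 2 semitones to C#4; fretting 2 more gives B3 + 2 + 2 = B3 + 4 semitones = D#4.
(Also written Eb.)

D#4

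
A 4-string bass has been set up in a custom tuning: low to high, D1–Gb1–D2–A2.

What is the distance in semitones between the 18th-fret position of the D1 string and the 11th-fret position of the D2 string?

D1 at fret 18 → Ab2 (MIDI 44); D2 at fret 11 → Db3 (MIDI 49).
44 − 49 = -5, so the two pitches are 5 semitones apart, with Db3 the higher.

5 semitones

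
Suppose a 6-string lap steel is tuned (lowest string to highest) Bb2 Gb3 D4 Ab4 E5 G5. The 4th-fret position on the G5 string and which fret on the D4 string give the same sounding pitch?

21

G5 at fret 4 is G5 + 4 semitones = B5.
The open D4 string is 17 semitones below the open G5, so the same pitch on the D4 string lies at fret 4 + 17 = 21.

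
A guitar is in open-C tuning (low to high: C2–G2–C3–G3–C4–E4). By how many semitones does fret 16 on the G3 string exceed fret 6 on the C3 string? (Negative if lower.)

G3 at fret 16 → B4 (MIDI 71); C3 at fret 6 → F♯3 (MIDI 54).
71 − 54 = 17, so the two pitches are 17 semitones apart.

17 semitones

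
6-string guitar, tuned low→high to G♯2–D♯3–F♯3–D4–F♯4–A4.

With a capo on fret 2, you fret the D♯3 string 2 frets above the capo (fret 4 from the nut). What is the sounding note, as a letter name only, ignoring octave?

G

The capo raises the open D♯3 by 2 semitones to F3; fretting 2 more gives D♯3 + 2 + 2 = D♯3 + 4 semitones, landing on G.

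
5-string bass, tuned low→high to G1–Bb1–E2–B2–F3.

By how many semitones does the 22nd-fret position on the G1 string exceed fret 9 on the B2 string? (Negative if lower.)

-3 semitones

G1 at fret 22 → F3 (MIDI 53); B2 at fret 9 → Ab3 (MIDI 56).
53 − 56 = -3, so the two pitches are 3 semitones apart.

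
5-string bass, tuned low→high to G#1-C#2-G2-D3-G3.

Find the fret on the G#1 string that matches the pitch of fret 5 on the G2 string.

Fret 5 on G2 is MIDI 43 + 5 = 48 (C3). On the G#1 string (open MIDI 32), that pitch is 48 − 32 = fret 16.

16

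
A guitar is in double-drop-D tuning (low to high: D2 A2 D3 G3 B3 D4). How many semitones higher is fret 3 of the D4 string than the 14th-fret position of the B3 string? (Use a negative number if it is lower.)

D4 at fret 3 → F4 (MIDI 65); B3 at fret 14 → C#5 (MIDI 73).
65 − 73 = -8, so the two pitches are 8 semitones apart.

-8 semitones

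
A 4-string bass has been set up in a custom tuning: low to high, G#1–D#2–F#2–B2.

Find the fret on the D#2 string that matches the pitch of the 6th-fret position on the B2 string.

14

Fret 6 on B2 is MIDI 47 + 6 = 53 (F3). On the D#2 string (open MIDI 39), that pitch is 53 − 39 = fret 14.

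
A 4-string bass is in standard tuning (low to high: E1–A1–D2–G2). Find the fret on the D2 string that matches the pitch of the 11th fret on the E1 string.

1

E1 at fret 11 is E1 + 11 semitones = D♯2.
The open D2 string is 10 semitones above the open E1, so the same pitch on the D2 string lies at fret 11 − 10 = 1.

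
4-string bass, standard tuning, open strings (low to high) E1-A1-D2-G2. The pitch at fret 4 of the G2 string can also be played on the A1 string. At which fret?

14

G2 at fret 4 is G2 + 4 semitones = B2.
The open A1 string is 10 semitones below the open G2, so the same pitch on the A1 string lies at fret 4 + 10 = 14.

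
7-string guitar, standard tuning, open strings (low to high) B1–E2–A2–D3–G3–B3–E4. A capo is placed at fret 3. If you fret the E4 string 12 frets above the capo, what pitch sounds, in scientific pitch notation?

The capo raises the open E4 by 3 semitones to G4; fretting 12 more gives E4 + 3 + 12 = E4 + 15 semitones = G5.

G5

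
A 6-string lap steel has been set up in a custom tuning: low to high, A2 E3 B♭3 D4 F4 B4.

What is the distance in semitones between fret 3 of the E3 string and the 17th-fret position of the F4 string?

27 semitones

E3 at fret 3 → G3 (MIDI 55); F4 at fret 17 → B♭5 (MIDI 82).
55 − 82 = -27, so the two pitches are 27 semitones apart, with B♭5 the higher.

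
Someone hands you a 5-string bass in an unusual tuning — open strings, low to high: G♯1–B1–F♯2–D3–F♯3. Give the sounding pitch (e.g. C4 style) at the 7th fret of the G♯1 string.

Each fret is one semitone, so G♯1 + 7 = D♯2.

D♯2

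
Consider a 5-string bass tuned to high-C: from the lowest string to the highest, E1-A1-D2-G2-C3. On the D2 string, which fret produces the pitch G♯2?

G♯2 is 6 semitones above the open D2 (D–D#–E–F–F#–G–G#), so it sits at fret 6.

6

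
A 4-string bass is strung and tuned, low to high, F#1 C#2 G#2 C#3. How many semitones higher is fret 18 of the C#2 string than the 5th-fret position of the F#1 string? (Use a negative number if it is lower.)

C#2 at fret 18 → G3 (MIDI 55); F#1 at fret 5 → B1 (MIDI 35).
55 − 35 = 20, so the two pitches are 20 semitones apart.

20 semitones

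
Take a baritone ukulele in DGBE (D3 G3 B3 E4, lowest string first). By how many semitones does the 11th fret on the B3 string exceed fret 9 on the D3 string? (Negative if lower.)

11 semitones

B3 at fret 11 → A#4 (MIDI 70); D3 at fret 9 → B3 (MIDI 59).
70 − 59 = 11, so the two pitches are 11 semitones apart.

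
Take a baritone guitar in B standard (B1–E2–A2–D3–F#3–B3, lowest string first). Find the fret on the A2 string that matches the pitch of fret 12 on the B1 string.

B1 at fret 12 is B1 + 12 semitones = B2.
The open A2 string is 10 semitones above the open B1, so the same pitch on the A2 string lies at fret 12 − 10 = 2.

2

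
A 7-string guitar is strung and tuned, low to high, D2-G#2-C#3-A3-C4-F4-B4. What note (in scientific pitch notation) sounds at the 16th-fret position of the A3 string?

C#5

A3 is MIDI 57. Adding 16 gives 73, which is C#5.
(Equivalently spelled Db5.)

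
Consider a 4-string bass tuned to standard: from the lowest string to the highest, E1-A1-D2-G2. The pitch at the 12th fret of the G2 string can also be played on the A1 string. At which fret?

22

G2 at fret 12 is G2 + 12 semitones = G3.
The open A1 string is 10 semitones below the open G2, so the same pitch on the A1 string lies at fret 12 + 10 = 22.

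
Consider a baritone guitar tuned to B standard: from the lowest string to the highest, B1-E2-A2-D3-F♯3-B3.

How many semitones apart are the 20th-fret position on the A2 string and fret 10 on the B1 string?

20 semitones

A2 at fret 20 → F4 (MIDI 65); B1 at fret 10 → A2 (MIDI 45).
65 − 45 = 20, so the two pitches are 20 semitones apart, with F4 the higher.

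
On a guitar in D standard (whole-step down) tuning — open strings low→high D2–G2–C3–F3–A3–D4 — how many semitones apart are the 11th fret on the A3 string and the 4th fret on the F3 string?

11 semitones

A3 at fret 11 → G#4 (MIDI 68); F3 at fret 4 → A3 (MIDI 57).
68 − 57 = 11, so the two pitches are 11 semitones apart, with G#4 the higher.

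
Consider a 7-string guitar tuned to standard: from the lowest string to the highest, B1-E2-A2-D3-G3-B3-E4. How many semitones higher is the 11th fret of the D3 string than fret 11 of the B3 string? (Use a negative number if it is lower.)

D3 at fret 11 → C♯4 (MIDI 61); B3 at fret 11 → A♯4 (MIDI 70).
61 − 70 = -9, so the two pitches are 9 semitones apart.

-9 semitones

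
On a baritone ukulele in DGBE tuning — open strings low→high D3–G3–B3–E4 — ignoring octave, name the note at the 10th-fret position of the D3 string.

The open D3 string plus 10 semitones: D–D#–E–F–…–A#–B–C.

C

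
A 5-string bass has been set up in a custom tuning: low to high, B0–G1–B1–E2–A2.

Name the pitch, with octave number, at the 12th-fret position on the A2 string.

The open A2 string plus 12 semitones: A–A#–B–C–…–G–G#–A.
The walk passes from B into C once, so the octave number goes from 2 to 3.

A3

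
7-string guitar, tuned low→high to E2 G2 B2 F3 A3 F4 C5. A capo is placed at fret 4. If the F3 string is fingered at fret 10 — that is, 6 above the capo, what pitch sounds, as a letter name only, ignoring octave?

D#

The capo raises the open F3 by 4 semitones to A3; fretting 6 more gives F3 + 4 + 6 = F3 + 10 semitones, landing on D#.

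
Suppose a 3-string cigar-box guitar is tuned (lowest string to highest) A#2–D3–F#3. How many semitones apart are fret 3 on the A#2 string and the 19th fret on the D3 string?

20 semitones

A#2 at fret 3 → C#3 (MIDI 49); D3 at fret 19 → A4 (MIDI 69).
49 − 69 = -20, so the two pitches are 20 semitones apart, with A4 the higher.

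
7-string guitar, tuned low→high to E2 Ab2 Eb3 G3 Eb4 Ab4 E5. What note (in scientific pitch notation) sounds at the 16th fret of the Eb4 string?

Each fret is one semitone, so Eb4 + 16 = G5.

G5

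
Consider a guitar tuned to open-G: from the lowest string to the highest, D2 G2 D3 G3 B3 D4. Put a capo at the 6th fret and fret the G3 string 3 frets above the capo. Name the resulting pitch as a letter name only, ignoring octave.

E

The capo raises the open G3 by 6 semitones to C♯4; fretting 3 more gives G3 + 6 + 3 = G3 + 9 semitones, landing on E.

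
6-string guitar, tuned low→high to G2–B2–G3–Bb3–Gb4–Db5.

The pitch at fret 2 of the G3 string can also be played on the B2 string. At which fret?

Fret 2 on G3 is MIDI 55 + 2 = 57 (A3). On the B2 string (open MIDI 47), that pitch is 57 − 47 = fret 10.

10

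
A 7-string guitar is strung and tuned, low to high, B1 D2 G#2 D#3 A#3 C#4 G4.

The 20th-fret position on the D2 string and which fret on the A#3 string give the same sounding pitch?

Fret 20 on D2 is MIDI 38 + 20 = 58 (A#3). On the A#3 string (open MIDI 58), that pitch is 58 − 58 = fret 0.

0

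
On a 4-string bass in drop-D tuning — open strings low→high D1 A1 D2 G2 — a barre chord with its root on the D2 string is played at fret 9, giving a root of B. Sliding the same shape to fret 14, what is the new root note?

Moving from fret 9 to fret 14 shifts the root by 5 semitones.
B up 5 semitones is E.

E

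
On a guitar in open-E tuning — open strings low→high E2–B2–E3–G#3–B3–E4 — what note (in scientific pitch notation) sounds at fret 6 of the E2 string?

A#2

E2 is MIDI 40. Adding 6 gives 46, which is A#2.
(Equivalently spelled Bb2.)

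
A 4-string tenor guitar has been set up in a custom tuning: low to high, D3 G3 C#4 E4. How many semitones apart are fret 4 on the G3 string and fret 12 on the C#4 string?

14 semitones

G3 at fret 4 → B3 (MIDI 59); C#4 at fret 12 → C#5 (MIDI 73).
59 − 73 = -14, so the two pitches are 14 semitones apart, with C#5 the higher.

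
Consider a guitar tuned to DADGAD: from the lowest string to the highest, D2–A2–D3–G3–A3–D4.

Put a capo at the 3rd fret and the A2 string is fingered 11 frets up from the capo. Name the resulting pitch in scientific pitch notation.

B3

The capo raises the open A2 by 3 semitones to C3; fretting 11 more gives A2 + 3 + 11 = A2 + 14 semitones = B3.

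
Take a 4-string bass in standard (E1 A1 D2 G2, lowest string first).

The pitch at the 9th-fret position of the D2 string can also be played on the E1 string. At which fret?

19

D2 at fret 9 is D2 + 9 semitones = B2.
The open E1 string is 10 semitones below the open D2, so the same pitch on the E1 string lies at fret 9 + 10 = 19.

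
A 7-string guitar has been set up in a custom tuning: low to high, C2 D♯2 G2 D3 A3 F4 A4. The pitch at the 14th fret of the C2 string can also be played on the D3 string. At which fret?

Fret 14 on C2 is MIDI 36 + 14 = 50 (D3). On the D3 string (open MIDI 50), that pitch is 50 − 50 = fret 0.

0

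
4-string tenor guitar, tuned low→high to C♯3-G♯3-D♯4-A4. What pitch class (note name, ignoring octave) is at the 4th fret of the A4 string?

C♯

The open A4 string plus 4 semitones: A–A#–B–C–C#.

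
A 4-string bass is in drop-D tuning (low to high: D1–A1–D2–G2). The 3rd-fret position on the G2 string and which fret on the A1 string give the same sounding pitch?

13

Fret 3 on G2 is MIDI 43 + 3 = 46 (A#2). On the A1 string (open MIDI 33), that pitch is 46 − 33 = fret 13.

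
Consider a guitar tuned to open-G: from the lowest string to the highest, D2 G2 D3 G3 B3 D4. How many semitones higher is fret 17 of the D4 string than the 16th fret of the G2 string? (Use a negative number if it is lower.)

20 semitones

D4 at fret 17 → G5 (MIDI 79); G2 at fret 16 → B3 (MIDI 59).
79 − 59 = 20, so the two pitches are 20 semitones apart.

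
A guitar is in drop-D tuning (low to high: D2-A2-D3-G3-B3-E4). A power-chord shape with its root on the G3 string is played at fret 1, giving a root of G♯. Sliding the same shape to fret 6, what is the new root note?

C♯

Moving from fret 1 to fret 6 shifts the root by 5 semitones.
G♯ up 5 semitones is C♯.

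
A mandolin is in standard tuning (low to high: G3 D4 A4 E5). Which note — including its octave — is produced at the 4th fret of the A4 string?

C#5

A4 is MIDI 69. Adding 4 gives 73, which is C#5.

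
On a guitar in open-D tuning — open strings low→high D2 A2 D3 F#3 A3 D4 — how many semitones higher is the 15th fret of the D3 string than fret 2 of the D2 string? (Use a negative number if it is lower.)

25 semitones

D3 at fret 15 → F4 (MIDI 65); D2 at fret 2 → E2 (MIDI 40).
65 − 40 = 25, so the two pitches are 25 semitones apart.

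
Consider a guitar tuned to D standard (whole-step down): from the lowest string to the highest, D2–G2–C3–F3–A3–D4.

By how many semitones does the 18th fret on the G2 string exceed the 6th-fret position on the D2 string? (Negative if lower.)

17 semitones

G2 at fret 18 → C#4 (MIDI 61); D2 at fret 6 → G#2 (MIDI 44).
61 − 44 = 17, so the two pitches are 17 semitones apart.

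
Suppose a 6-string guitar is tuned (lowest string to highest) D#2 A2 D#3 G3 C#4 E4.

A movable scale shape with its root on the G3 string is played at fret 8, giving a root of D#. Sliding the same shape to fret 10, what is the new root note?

F

Moving from fret 8 to fret 10 shifts the root by 2 semitones.
D# up 2 semitones is F.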